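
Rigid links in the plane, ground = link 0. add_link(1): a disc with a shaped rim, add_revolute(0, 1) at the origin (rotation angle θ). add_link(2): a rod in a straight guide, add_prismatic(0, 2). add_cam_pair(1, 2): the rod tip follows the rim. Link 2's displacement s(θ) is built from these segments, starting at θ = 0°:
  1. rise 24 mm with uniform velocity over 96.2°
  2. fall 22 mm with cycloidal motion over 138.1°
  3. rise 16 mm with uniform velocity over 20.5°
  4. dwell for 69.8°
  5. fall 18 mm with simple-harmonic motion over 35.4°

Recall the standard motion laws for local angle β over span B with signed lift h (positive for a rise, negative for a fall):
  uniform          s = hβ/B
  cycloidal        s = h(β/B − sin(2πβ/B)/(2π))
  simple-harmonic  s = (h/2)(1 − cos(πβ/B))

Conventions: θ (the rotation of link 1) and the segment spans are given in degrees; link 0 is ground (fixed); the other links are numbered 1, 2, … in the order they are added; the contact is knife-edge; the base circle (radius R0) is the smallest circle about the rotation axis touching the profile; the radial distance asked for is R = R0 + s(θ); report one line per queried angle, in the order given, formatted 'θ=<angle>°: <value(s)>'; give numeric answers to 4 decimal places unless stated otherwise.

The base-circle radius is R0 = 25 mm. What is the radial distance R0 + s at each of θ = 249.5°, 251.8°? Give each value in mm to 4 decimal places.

segment 1 (0° to 96.2°, uniform, h = 24) is passed completely: s = 0.0000 + (24) = 24.0000
segment 2 (96.2° to 234.3°, cycloidal, h = -22) is passed completely: s = 24.0000 + (-22) = 2.0000
θ = 249.5° falls in segment 3 (234.3° to 254.8°, uniform, h = 16): β = 249.5 − 234.3 = 15.2°, B = 20.5°; Δs = 16·15.2/20.5 = 11.8634; s = 2.0000 + 11.8634 = 13.8634
θ = 251.8° falls in segment 3 (234.3° to 254.8°, uniform, h = 16): β = 251.8 − 234.3 = 17.5°, B = 20.5°; Δs = 16·17.5/20.5 = 13.6585; s = 2.0000 + 13.6585 = 15.6585
θ=249.5°: R = R0 + s = 25 + 13.8634 = 38.8634
θ=251.8°: R = R0 + s = 25 + 15.6585 = 40.6585

θ=249.5°: 38.8634
θ=251.8°: 40.6585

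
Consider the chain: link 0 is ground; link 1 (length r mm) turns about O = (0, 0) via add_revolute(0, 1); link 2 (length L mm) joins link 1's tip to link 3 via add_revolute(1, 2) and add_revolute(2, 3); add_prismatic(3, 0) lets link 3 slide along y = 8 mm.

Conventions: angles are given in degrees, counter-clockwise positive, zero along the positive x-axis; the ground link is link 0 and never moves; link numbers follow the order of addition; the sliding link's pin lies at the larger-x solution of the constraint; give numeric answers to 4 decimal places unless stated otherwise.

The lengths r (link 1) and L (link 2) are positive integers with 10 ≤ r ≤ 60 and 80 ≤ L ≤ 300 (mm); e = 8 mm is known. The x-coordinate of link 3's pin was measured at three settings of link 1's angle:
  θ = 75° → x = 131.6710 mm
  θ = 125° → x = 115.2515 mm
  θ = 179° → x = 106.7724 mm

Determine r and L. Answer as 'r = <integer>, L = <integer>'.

constraint per measurement: (x − r cos θ)² + (r sin θ − e)² = L²
subtracting the θ₁ and θ₂ equations cancels the r² and L² terms:
r = (x₁² − x₂²) / (2[(x₁cos θ₁ + e sin θ₁) − (x₂cos θ₂ + e sin θ₂)]) = 20.0000 → r = 20
L² = (x₁ − r cos θ₁)² + (r sin θ₁ − e)² = 16128.9975 → L = 127.0000 → L = 127
check at θ₃=179°: x = 106.7724 (printed 106.7724) ✓

r = 20, L = 127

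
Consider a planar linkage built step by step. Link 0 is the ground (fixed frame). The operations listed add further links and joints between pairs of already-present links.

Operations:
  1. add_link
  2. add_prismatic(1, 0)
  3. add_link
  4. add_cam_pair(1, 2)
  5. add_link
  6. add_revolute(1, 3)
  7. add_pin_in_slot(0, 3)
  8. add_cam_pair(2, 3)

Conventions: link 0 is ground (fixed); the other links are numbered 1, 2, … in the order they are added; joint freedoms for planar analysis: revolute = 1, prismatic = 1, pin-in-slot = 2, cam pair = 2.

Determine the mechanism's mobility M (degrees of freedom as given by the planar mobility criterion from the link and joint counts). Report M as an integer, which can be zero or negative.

link 0 = ground. State L|J1|J2 = 1|0|0
+link1  2|0|0
P(1,0) f=1→J1  2|1|0
+link2  3|1|0
C(1,2) f=2→J2  3|1|1
+link3  4|1|1
R(1,3) f=1→J1  4|2|1
PS(0,3) f=2→J2  4|2|2
C(2,3) f=2→J2  4|2|3
M = 3(4−1)−2·2−3 = 9−4−3 = 2

M = 2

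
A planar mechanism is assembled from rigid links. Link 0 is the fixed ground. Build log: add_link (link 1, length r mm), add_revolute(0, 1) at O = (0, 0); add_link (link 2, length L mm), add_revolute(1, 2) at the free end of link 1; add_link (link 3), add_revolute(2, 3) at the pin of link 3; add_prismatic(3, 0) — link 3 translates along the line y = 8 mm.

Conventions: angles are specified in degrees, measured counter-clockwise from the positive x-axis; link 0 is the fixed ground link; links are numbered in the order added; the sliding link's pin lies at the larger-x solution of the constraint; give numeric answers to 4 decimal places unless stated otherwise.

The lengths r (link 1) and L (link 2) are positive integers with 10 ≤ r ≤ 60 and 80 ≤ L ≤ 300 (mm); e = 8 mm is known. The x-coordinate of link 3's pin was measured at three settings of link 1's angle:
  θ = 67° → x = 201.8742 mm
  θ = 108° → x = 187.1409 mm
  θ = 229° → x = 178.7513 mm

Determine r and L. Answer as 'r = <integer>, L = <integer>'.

constraint per measurement: (x − r cos θ)² + (r sin θ − e)² = L²
subtracting the θ₁ and θ₂ equations cancels the r² and L² terms:
r = (x₁² − x₂²) / (2[(x₁cos θ₁ + e sin θ₁) − (x₂cos θ₂ + e sin θ₂)]) = 21.0000 → r = 21
L² = (x₁ − r cos θ₁)² + (r sin θ₁ − e)² = 37636.0046 → L = 194.0000 → L = 194
check at θ₃=229°: x = 178.7513 (printed 178.7513) ✓

r = 21, L = 194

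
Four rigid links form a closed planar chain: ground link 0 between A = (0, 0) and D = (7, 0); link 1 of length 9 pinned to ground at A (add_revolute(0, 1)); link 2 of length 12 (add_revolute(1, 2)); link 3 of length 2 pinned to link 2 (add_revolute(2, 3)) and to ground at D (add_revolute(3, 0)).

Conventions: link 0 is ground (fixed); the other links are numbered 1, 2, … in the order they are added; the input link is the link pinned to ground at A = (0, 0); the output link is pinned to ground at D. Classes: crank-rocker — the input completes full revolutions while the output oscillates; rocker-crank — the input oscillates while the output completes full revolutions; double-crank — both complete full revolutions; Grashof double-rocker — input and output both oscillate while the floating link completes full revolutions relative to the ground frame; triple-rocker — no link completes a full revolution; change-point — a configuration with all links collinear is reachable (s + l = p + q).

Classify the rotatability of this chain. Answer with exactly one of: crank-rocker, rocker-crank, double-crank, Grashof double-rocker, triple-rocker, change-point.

lengths: ground=7, input=9, coupler=12, output=2
sorted: s=2 (shortest), l=12 (longest), p+q=16
s + l = 14 vs p + q = 16
s + l < p + q (Grashof) with shortest = output link → rocker-crank

rocker-crank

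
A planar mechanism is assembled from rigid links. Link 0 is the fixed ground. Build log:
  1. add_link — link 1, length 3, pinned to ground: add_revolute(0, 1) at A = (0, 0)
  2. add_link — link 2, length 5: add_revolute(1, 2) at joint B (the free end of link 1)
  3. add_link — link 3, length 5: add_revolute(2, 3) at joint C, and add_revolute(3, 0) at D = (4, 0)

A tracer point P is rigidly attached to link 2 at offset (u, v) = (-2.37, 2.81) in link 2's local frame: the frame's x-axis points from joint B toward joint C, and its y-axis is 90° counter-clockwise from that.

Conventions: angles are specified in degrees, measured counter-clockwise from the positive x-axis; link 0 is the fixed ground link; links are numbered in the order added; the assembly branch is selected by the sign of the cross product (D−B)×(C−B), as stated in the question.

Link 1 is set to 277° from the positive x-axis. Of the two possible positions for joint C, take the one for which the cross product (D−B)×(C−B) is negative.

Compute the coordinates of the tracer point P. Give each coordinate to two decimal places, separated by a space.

A=(0,0), D=(4.00,0)
B = A + 3.00·(cos277°, sin277°) = (0.3656, -2.9776)
|BD| = 4.6984
circle(B,5.00) ∩ circle(D,5.00): a=2.3492, h=4.4138
  candidates: C₊=(-0.6144,1.9254) cross=20.738; C₋=(4.9800,-4.9030) cross=-20.738
  branch - wants cross < 0 → take C=(4.9800,-4.9030) (cross=-20.738)
ex = (C−B)/|BC| = (0.9229,-0.3851); ey = (0.3851,0.9229)
P = B + -2.37·ex + 2.81·ey = (-0.7396,0.5283)

-0.74 0.53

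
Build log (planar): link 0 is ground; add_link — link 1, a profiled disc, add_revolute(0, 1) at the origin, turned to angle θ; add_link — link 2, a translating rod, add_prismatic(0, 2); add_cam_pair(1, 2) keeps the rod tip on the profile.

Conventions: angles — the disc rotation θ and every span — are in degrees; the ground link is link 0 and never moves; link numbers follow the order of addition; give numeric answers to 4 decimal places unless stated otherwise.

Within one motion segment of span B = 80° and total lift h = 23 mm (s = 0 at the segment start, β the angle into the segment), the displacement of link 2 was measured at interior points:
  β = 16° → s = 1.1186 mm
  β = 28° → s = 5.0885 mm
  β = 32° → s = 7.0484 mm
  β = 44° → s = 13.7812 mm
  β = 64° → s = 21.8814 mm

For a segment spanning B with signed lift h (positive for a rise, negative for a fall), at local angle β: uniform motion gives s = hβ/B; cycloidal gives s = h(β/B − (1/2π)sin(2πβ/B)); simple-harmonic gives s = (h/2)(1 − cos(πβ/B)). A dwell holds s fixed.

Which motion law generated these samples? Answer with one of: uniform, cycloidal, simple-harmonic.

candidates at β/B = r: uniform s = h·r (linear in β); cycloidal s = h·(r − sin(2πr)/(2π)); simple-harmonic s = (h/2)(1 − cos(πr))
β=16°: printed 1.1186 | uniform 4.6000, cycloidal 1.1186, simple-harmonic 2.1963
β=28°: printed 5.0885 | uniform 8.0500, cycloidal 5.0885, simple-harmonic 6.2791
β=32°: printed 7.0484 | uniform 9.2000, cycloidal 7.0484, simple-harmonic 7.9463
β=44°: printed 13.7812 | uniform 12.6500, cycloidal 13.7812, simple-harmonic 13.2990
β=64°: printed 21.8814 | uniform 18.4000, cycloidal 21.8814, simple-harmonic 20.8037
only one law matches every sample → cycloidal

cycloidal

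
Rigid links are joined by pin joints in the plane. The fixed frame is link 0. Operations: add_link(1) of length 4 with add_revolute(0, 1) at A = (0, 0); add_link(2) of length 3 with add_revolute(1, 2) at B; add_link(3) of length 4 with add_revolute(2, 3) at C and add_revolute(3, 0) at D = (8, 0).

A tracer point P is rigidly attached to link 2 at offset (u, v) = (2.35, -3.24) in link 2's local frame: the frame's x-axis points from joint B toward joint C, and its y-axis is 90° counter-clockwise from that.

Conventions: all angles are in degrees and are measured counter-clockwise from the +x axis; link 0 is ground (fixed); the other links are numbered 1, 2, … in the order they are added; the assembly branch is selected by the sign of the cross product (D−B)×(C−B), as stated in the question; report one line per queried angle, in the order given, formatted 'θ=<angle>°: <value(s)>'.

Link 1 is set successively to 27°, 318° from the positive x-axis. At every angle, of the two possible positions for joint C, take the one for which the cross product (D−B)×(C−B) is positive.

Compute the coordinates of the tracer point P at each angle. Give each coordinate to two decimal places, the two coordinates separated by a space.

A=(0,0), D=(8.00,0)
θ=27°: B = A + 4.00·(cos27°, sin27°) = (3.5640, 1.8160)
θ=27°: |BD| = 4.7933
θ=27°: circle(B,3.00) ∩ circle(D,4.00): a=1.6665, h=2.4946
θ=27°:   candidates: C₊=(6.0513,3.4932) cross=11.957; C₋=(4.1612,-1.1240) cross=-11.957
θ=27°:   branch + wants cross > 0 → take C=(6.0513,3.4932) (cross=11.957)
θ=27°: ex = (C−B)/|BC| = (0.8291,0.5591); ey = (-0.5591,0.8291)
θ=27°: P = B + 2.35·ex + -3.24·ey = (7.3239,0.4435)
θ=318°: B = A + 4.00·(cos318°, sin318°) = (2.9726, -2.6765)
θ=318°: |BD| = 5.6955
θ=318°: circle(B,3.00) ∩ circle(D,4.00): a=2.2332, h=2.0032
θ=318°:   candidates: C₊=(4.0025,0.1412) cross=11.409; C₋=(5.8852,-3.3952) cross=-11.409
θ=318°:   branch + wants cross > 0 → take C=(4.0025,0.1412) (cross=11.409)
θ=318°: ex = (C−B)/|BC| = (0.3433,0.9392); ey = (-0.9392,0.3433)
θ=318°: P = B + 2.35·ex + -3.24·ey = (6.8224,-1.5817)

θ=27°: 7.32 0.44
θ=318°: 6.82 -1.58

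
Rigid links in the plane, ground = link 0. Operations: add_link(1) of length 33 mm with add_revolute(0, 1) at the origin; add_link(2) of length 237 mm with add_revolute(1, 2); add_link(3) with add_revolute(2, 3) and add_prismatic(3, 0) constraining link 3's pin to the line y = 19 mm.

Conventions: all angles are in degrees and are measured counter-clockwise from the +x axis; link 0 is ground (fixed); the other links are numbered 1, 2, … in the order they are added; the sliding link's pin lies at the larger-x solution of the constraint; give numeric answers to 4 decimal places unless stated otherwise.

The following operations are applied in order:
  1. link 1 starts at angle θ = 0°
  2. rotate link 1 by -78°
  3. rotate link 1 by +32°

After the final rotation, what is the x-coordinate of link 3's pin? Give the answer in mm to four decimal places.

geometry: r = 33 mm, L = 237 mm, e = 19 mm; θ starts at 0°
rotate link 1 by -78°: θ ← 0° -78° = -78°
rotate link 1 by +32°: θ ← -78° +32° = -46°
crank pin P = (r cos θ, r sin θ) = (22.923726, -23.738213)
h = r sin θ − e = -23.738213 − 19 = -42.738213
x = r cos θ + √(L² − h²) = 22.923726 + 233.114661 = 256.038387

256.0384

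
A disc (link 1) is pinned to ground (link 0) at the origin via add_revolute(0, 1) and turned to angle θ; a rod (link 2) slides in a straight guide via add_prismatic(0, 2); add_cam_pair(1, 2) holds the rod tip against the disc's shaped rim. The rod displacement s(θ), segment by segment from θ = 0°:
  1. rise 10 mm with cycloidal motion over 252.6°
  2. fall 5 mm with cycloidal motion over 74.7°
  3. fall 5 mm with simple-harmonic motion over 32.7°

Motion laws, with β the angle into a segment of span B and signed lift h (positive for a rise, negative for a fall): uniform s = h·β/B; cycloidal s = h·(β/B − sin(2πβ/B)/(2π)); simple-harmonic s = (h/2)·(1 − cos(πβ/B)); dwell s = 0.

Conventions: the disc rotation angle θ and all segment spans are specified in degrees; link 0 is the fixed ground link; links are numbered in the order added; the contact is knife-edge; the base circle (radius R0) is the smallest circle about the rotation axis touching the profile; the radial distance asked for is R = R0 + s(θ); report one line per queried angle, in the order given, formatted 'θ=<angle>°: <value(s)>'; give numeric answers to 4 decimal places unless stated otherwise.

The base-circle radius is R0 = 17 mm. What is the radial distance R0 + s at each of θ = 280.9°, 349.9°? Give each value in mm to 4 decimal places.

segment 1 (0° to 252.6°, cycloidal, h = 10) is passed completely: s = 0.0000 + (10) = 10.0000
θ = 280.9° falls in segment 2 (252.6° to 327.3°, cycloidal, h = -5): β = 280.9 − 252.6 = 28.3°, B = 74.7°; Δs = -5·(0.3788 − sin(2π·0.3788)/(2π)) = -1.3453; s = 10.0000 − 1.3453 = 8.6547
segment 2 (252.6° to 327.3°, cycloidal, h = -5) is passed completely: s = 10.0000 + (-5) = 5.0000
θ = 349.9° falls in segment 3 (327.3° to 360°, simple-harmonic, h = -5): β = 349.9 − 327.3 = 22.6°, B = 32.7°; Δs = -5/2·(1 − cos(π·0.6911)) = -3.9125; s = 5.0000 − 3.9125 = 1.0875
θ=280.9°: R = R0 + s = 17 + 8.6547 = 25.6547
θ=349.9°: R = R0 + s = 17 + 1.0875 = 18.0875

θ=280.9°: 25.6547
θ=349.9°: 18.0875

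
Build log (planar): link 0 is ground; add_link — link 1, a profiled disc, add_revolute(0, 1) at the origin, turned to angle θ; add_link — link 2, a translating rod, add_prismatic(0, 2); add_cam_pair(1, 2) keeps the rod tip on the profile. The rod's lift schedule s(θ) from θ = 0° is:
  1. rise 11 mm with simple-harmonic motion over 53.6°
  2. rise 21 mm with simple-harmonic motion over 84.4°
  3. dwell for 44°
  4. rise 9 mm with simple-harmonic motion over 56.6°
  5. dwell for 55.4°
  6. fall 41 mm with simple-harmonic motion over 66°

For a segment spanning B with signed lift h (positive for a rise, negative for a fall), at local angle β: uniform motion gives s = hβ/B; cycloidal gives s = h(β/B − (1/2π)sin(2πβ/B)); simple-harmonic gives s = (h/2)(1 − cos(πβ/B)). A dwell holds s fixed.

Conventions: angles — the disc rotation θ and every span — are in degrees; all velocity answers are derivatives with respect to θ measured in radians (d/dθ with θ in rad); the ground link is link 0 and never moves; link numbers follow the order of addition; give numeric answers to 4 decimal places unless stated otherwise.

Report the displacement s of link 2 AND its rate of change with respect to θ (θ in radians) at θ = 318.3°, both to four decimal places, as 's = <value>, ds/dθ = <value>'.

seg 1 [0°–53.6°] simple-harmonic, h=11: full span → s += 11 → s = 11.0000
seg 2 [53.6°–138°] simple-harmonic, h=21: full span → s += 21 → s = 32.0000
seg 3 [138°–182°] dwell: s stays 32.0000
seg 4 [182°–238.6°] simple-harmonic, h=9: full span → s += 9 → s = 41.0000
seg 5 [238.6°–294°] dwell: s stays 41.0000
seg 6 [294°–360°] simple-harmonic, h=-41: θ=318.3° here. β=24.3, B=66. -41/2·(1 − cos(π·0.3682)) = -12.2511 → s = 28.7489
velocity in seg [294°–360°] (simple-harmonic), θ in radians: β = 24.3° = 0.4241 rad, B = 66° = 1.1519 rad; ds/dθ = (πh/(2B)) sin(πβ/B) = (π·(-41)/(2·1.1519)) sin(π·0.3682) = -51.183160 mm/rad

s = 28.7489, ds/dθ = -51.1832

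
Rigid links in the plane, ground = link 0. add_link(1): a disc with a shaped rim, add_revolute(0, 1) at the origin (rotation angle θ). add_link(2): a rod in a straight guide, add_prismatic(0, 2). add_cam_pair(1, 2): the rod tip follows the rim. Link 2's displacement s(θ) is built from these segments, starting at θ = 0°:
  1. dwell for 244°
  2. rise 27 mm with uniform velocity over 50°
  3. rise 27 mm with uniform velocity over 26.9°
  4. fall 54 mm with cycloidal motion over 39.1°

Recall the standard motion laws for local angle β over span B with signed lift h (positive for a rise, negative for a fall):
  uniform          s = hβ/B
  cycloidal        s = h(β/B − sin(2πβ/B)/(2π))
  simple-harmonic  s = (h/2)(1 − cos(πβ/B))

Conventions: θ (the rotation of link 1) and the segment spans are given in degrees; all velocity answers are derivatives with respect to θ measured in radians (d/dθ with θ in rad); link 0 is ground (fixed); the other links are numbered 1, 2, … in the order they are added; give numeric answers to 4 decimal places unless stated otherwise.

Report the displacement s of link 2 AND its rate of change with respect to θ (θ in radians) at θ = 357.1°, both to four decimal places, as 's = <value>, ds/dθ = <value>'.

segment 1 (0° to 244°, dwell): s unchanged at 0.0000
segment 2 (244° to 294°, uniform, h = 27) is passed completely: s = 0.0000 + (27) = 27.0000
segment 3 (294° to 320.9°, uniform, h = 27) is passed completely: s = 27.0000 + (27) = 54.0000
θ = 357.1° falls in segment 4 (320.9° to 360°, cycloidal, h = -54): β = 357.1 − 320.9 = 36.2°, B = 39.1°; Δs = -54·(0.9258 − sin(2π·0.9258)/(2π)) = -53.8566; s = 54.0000 − 53.8566 = 0.1434
velocity in seg [320.9°–360°] (cycloidal), θ in radians: β = 36.2° = 0.6318 rad, B = 39.1° = 0.6824 rad; ds/dθ = (h/B)(1 − cos(2πβ/B)) = ((-54)/0.6824)(1 − cos(2π·0.9258)) = -8.437968 mm/rad

s = 0.1434, ds/dθ = -8.4380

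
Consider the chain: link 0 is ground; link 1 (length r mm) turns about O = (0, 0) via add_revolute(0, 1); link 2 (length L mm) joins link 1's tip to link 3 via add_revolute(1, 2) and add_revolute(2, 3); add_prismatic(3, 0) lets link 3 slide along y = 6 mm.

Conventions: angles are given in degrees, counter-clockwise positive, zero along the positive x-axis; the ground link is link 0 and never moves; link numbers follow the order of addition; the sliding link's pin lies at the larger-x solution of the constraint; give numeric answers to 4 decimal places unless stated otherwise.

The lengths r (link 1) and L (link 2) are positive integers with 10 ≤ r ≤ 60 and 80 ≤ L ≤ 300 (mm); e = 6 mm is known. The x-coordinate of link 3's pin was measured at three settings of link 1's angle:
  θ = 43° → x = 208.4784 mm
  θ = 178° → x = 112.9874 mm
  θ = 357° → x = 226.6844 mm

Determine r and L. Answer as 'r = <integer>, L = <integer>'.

constraint per measurement: (x − r cos θ)² + (r sin θ − e)² = L²
subtracting the θ₁ and θ₂ equations cancels the r² and L² terms:
r = (x₁² − x₂²) / (2[(x₁cos θ₁ + e sin θ₁) − (x₂cos θ₂ + e sin θ₂)]) = 57.0000 → r = 57
L² = (x₁ − r cos θ₁)² + (r sin θ₁ − e)² = 28900.0111 → L = 170.0000 → L = 170
check at θ₃=357°: x = 226.6844 (printed 226.6844) ✓

r = 57, L = 170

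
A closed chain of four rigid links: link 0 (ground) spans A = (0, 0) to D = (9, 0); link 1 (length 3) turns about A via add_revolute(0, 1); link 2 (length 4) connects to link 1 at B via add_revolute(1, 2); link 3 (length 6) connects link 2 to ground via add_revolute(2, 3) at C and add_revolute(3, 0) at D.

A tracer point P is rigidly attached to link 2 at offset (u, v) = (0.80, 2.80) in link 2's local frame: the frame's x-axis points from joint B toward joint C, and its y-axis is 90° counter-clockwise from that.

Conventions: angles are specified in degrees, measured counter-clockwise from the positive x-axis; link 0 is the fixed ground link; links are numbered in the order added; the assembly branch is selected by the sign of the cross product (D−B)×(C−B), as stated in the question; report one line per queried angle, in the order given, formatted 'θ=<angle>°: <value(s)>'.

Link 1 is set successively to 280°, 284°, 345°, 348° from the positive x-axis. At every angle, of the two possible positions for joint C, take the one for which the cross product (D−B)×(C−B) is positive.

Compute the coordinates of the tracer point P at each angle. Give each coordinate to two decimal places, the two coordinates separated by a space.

A=(0,0), D=(9.00,0)
θ=280°: B = A + 3.00·(cos280°, sin280°) = (0.5209, -2.9544)
θ=280°: |BD| = 8.9790
θ=280°: circle(B,4.00) ∩ circle(D,6.00): a=3.3758, h=2.1457
θ=280°:   candidates: C₊=(3.0028,0.1825) cross=19.266; C₋=(4.4148,-3.8699) cross=-19.266
θ=280°:   branch + wants cross > 0 → take C=(3.0028,0.1825) (cross=19.266)
θ=280°: ex = (C−B)/|BC| = (0.6205,0.7842); ey = (-0.7842,0.6205)
θ=280°: P = B + 0.80·ex + 2.80·ey = (-1.1786,-0.5897)
θ=284°: B = A + 3.00·(cos284°, sin284°) = (0.7258, -2.9109)
θ=284°: |BD| = 8.7713
θ=284°: circle(B,4.00) ∩ circle(D,6.00): a=3.2456, h=2.3380
θ=284°:   candidates: C₊=(3.0115,0.3717) cross=20.507; C₋=(4.5633,-4.0393) cross=-20.507
θ=284°:   branch + wants cross > 0 → take C=(3.0115,0.3717) (cross=20.507)
θ=284°: ex = (C−B)/|BC| = (0.5714,0.8206); ey = (-0.8206,0.5714)
θ=284°: P = B + 0.80·ex + 2.80·ey = (-1.1149,-0.6543)
θ=345°: B = A + 3.00·(cos345°, sin345°) = (2.8978, -0.7765)
θ=345°: |BD| = 6.1514
θ=345°: circle(B,4.00) ∩ circle(D,6.00): a=1.4501, h=3.7279
θ=345°:   candidates: C₊=(3.8657,3.1047) cross=22.932; C₋=(4.8068,-4.2915) cross=-22.932
θ=345°:   branch + wants cross > 0 → take C=(3.8657,3.1047) (cross=22.932)
θ=345°: ex = (C−B)/|BC| = (0.2420,0.9703); ey = (-0.9703,0.2420)
θ=345°: P = B + 0.80·ex + 2.80·ey = (0.3746,0.6773)
θ=348°: B = A + 3.00·(cos348°, sin348°) = (2.9344, -0.6237)
θ=348°: |BD| = 6.0975
θ=348°: circle(B,4.00) ∩ circle(D,6.00): a=1.4088, h=3.7437
θ=348°:   candidates: C₊=(3.9529,3.2444) cross=22.827; C₋=(4.7188,-4.2037) cross=-22.827
θ=348°:   branch + wants cross > 0 → take C=(3.9529,3.2444) (cross=22.827)
θ=348°: ex = (C−B)/|BC| = (0.2546,0.9670); ey = (-0.9670,0.2546)
θ=348°: P = B + 0.80·ex + 2.80·ey = (0.4304,0.8628)

θ=280°: -1.18 -0.59
θ=284°: -1.11 -0.65
θ=345°: 0.37 0.68
θ=348°: 0.43 0.86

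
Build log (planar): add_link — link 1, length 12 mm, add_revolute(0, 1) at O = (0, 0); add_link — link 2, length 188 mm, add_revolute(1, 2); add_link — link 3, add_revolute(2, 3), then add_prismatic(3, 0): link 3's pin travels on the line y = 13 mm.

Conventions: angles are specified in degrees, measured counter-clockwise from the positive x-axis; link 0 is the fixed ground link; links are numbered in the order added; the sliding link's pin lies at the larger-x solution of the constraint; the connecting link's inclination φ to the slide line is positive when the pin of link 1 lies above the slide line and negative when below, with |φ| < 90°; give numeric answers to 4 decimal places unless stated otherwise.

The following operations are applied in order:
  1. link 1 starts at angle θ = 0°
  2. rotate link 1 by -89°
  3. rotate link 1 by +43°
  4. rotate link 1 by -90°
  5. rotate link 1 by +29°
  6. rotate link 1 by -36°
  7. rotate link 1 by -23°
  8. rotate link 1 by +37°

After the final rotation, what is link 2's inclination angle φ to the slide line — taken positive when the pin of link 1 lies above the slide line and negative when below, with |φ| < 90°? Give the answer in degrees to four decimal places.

geometry: r = 12 mm, L = 188 mm, e = 13 mm; θ starts at 0°
rotate link 1 by -89°: θ ← 0° -89° = -89°
rotate link 1 by +43°: θ ← -89° +43° = -46°
rotate link 1 by -90°: θ ← -46° -90° = -136°
rotate link 1 by +29°: θ ← -136° +29° = -107°
rotate link 1 by -36°: θ ← -107° -36° = -143°
rotate link 1 by -23°: θ ← -143° -23° = -166°
rotate link 1 by +37°: θ ← -166° +37° = -129°
h = r sin θ − e = -9.325752 − 13 = -22.325752
sin φ = h / L = -22.325752 / 188 = -0.11875400
φ = arcsin(-0.11875400) = -6.820198°

-6.8202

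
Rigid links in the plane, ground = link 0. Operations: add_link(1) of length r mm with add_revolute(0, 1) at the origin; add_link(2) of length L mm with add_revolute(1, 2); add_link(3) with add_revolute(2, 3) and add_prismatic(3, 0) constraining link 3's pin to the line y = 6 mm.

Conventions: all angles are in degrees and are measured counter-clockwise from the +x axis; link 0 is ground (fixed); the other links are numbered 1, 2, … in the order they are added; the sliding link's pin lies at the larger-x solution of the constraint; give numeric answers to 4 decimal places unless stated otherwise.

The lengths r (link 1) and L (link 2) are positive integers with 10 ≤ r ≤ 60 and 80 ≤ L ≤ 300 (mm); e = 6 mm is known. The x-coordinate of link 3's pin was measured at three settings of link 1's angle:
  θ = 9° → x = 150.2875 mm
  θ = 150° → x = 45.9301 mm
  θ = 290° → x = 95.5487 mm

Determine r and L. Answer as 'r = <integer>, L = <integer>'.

constraint per measurement: (x − r cos θ)² + (r sin θ − e)² = L²
subtracting the θ₁ and θ₂ equations cancels the r² and L² terms:
r = (x₁² − x₂²) / (2[(x₁cos θ₁ + e sin θ₁) − (x₂cos θ₂ + e sin θ₂)]) = 55.0000 → r = 55
L² = (x₁ − r cos θ₁)² + (r sin θ₁ − e)² = 9215.9926 → L = 96.0000 → L = 96
check at θ₃=290°: x = 95.5487 (printed 95.5487) ✓

r = 55, L = 96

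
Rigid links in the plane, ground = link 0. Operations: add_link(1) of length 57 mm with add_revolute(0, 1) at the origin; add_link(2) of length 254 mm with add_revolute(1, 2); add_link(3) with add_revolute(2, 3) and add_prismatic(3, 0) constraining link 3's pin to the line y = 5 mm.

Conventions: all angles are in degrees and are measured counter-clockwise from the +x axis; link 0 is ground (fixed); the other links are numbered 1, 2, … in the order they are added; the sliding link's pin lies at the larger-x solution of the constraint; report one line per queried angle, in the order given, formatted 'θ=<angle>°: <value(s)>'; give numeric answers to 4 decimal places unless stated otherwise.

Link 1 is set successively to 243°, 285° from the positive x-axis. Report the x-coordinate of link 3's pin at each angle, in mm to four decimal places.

geometry: r = 57 mm, L = 254 mm, e = 5 mm
θ=243°: crank pin P = (r cos θ, r sin θ) = (-25.877458, -50.787372)
θ=243°: h = r sin θ − e = -50.787372 − 5 = -55.787372
θ=243°: x = r cos θ + √(L² − h²) = -25.877458 + 247.797839 = 221.920381
θ=285°: crank pin P = (r cos θ, r sin θ) = (14.752686, -55.057772)
θ=285°: h = r sin θ − e = -55.057772 − 5 = -60.057772
θ=285°: x = r cos θ + √(L² − h²) = 14.752686 + 246.797618 = 261.550303

θ=243°: 221.9204
θ=285°: 261.5503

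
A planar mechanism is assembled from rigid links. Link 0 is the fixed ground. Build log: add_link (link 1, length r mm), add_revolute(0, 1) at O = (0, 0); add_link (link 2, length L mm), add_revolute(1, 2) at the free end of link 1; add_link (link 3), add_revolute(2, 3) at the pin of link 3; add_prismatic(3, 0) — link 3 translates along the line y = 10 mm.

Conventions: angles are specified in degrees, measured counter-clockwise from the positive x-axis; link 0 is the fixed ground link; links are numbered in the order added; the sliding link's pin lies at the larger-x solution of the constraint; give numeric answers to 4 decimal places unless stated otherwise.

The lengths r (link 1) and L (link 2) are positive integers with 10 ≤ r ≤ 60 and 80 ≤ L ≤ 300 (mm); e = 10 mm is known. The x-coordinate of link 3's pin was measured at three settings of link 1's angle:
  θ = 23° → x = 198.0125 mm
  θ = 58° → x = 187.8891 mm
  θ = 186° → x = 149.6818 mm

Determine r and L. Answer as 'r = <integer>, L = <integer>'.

constraint per measurement: (x − r cos θ)² + (r sin θ − e)² = L²
subtracting the θ₁ and θ₂ equations cancels the r² and L² terms:
r = (x₁² − x₂²) / (2[(x₁cos θ₁ + e sin θ₁) − (x₂cos θ₂ + e sin θ₂)]) = 25.0002 → r = 25
L² = (x₁ − r cos θ₁)² + (r sin θ₁ − e)² = 30625.0112 → L = 175.0000 → L = 175
check at θ₃=186°: x = 149.6818 (printed 149.6818) ✓

r = 25, L = 175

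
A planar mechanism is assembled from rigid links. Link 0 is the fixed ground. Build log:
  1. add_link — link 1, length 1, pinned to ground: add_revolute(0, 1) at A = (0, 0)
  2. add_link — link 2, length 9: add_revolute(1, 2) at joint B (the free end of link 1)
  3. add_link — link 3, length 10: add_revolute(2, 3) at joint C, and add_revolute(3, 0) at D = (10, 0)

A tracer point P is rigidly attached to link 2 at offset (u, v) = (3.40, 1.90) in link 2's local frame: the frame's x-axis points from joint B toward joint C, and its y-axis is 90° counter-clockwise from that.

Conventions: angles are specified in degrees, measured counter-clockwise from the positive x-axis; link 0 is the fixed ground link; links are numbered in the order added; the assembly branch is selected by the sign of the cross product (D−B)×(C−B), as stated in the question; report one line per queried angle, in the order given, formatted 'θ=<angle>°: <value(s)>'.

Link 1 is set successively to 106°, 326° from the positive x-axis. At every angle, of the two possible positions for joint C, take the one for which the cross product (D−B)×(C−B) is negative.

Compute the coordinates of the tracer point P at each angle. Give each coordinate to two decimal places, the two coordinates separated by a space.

A=(0,0), D=(10.00,0)
θ=106°: B = A + 1.00·(cos106°, sin106°) = (-0.2756, 0.9613)
θ=106°: |BD| = 10.3205
θ=106°: circle(B,9.00) ∩ circle(D,10.00): a=4.2398, h=7.9388
θ=106°:   candidates: C₊=(4.6851,8.4707) cross=81.932; C₋=(3.2063,-7.3379) cross=-81.932
θ=106°:   branch - wants cross < 0 → take C=(3.2063,-7.3379) (cross=-81.932)
θ=106°: ex = (C−B)/|BC| = (0.3869,-0.9221); ey = (0.9221,0.3869)
θ=106°: P = B + 3.40·ex + 1.90·ey = (2.7918,-1.4389)
θ=326°: B = A + 1.00·(cos326°, sin326°) = (0.8290, -0.5592)
θ=326°: |BD| = 9.1880
θ=326°: circle(B,9.00) ∩ circle(D,10.00): a=3.5600, h=8.2660
θ=326°:   candidates: C₊=(3.8794,7.9081) cross=75.948; C₋=(4.8856,-8.5932) cross=-75.948
θ=326°:   branch - wants cross < 0 → take C=(4.8856,-8.5932) (cross=-75.948)
θ=326°: ex = (C−B)/|BC| = (0.4507,-0.8927); ey = (0.8927,0.4507)
θ=326°: P = B + 3.40·ex + 1.90·ey = (4.0576,-2.7379)

θ=106°: 2.79 -1.44
θ=326°: 4.06 -2.74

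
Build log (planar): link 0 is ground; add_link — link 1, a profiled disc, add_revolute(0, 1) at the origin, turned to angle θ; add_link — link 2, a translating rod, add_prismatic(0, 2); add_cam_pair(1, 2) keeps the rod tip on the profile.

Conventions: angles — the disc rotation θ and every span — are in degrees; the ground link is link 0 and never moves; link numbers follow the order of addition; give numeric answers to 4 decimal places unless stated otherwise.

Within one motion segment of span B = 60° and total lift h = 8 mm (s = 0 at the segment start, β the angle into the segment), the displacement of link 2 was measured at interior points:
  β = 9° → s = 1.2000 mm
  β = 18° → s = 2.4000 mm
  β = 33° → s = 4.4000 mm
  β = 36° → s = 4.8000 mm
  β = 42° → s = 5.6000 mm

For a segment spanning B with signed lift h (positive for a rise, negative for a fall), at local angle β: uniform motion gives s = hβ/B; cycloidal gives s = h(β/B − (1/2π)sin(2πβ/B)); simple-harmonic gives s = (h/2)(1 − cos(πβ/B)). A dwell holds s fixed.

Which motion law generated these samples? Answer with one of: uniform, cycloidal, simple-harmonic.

candidates at β/B = r: uniform s = h·r (linear in β); cycloidal s = h·(r − sin(2πr)/(2π)); simple-harmonic s = (h/2)(1 − cos(πr))
β=9°: printed 1.2000 | uniform 1.2000, cycloidal 0.1699, simple-harmonic 0.4360
β=18°: printed 2.4000 | uniform 2.4000, cycloidal 1.1891, simple-harmonic 1.6489
β=33°: printed 4.4000 | uniform 4.4000, cycloidal 4.7935, simple-harmonic 4.6257
β=36°: printed 4.8000 | uniform 4.8000, cycloidal 5.5484, simple-harmonic 5.2361
β=42°: printed 5.6000 | uniform 5.6000, cycloidal 6.8109, simple-harmonic 6.3511
only one law matches every sample → uniform

uniform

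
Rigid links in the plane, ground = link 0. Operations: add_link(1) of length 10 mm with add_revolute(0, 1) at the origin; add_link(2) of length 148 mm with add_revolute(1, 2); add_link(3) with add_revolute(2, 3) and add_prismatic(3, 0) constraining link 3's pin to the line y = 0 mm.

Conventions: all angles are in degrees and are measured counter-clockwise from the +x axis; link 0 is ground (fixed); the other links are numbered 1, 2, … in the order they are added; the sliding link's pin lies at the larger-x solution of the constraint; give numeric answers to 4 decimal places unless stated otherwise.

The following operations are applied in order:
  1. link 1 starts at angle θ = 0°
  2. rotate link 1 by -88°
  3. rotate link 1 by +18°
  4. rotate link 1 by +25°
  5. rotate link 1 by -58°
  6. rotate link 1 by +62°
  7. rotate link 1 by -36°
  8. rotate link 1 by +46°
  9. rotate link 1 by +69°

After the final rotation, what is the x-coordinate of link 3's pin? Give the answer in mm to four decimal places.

geometry: r = 10 mm, L = 148 mm, e = 0 mm; θ starts at 0°
rotate link 1 by -88°: θ ← 0° -88° = -88°
rotate link 1 by +18°: θ ← -88° +18° = -70°
rotate link 1 by +25°: θ ← -70° +25° = -45°
rotate link 1 by -58°: θ ← -45° -58° = -103°
rotate link 1 by +62°: θ ← -103° +62° = -41°
rotate link 1 by -36°: θ ← -41° -36° = -77°
rotate link 1 by +46°: θ ← -77° +46° = -31°
rotate link 1 by +69°: θ ← -31° +69° = 38°
crank pin P = (r cos θ, r sin θ) = (7.880108, 6.156615)
h = r sin θ − e = 6.156615 − 0 = 6.156615
x = r cos θ + √(L² − h²) = 7.880108 + 147.871891 = 155.751998

155.7520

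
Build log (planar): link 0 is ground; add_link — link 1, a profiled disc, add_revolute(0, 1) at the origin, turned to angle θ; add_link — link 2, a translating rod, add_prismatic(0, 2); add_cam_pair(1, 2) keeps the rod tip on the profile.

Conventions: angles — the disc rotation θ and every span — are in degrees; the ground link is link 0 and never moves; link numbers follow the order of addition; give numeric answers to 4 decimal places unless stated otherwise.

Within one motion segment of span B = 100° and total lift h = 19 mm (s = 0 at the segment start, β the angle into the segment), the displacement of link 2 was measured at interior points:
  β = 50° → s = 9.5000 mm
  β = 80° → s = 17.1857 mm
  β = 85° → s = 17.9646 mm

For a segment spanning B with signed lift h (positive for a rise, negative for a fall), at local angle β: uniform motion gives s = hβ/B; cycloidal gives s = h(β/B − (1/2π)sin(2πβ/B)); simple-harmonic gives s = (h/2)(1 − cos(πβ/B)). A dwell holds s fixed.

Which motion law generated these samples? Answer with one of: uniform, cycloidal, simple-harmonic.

candidates at β/B = r: uniform s = h·r (linear in β); cycloidal s = h·(r − sin(2πr)/(2π)); simple-harmonic s = (h/2)(1 − cos(πr))
β=50°: printed 9.5000 | uniform 9.5000, cycloidal 9.5000, simple-harmonic 9.5000
β=80°: printed 17.1857 | uniform 15.2000, cycloidal 18.0759, simple-harmonic 17.1857
β=85°: printed 17.9646 | uniform 16.1500, cycloidal 18.5964, simple-harmonic 17.9646
only one law matches every sample → simple-harmonic

simple-harmonic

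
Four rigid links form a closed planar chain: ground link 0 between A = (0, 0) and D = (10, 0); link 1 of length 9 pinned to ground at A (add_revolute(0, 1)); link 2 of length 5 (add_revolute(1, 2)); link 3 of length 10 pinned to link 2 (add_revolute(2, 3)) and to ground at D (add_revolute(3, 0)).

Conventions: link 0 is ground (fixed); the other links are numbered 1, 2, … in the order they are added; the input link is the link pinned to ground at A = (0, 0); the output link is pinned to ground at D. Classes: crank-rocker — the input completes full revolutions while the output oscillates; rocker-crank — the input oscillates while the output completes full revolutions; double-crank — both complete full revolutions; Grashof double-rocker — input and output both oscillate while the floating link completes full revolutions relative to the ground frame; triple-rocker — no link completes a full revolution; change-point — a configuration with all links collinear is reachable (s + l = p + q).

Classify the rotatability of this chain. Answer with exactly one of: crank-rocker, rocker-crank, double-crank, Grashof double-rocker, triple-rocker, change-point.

lengths: ground=10, input=9, coupler=5, output=10
sorted: s=5 (shortest), l=10 (longest), p+q=19
s + l = 15 vs p + q = 19
s + l < p + q (Grashof) with shortest = coupler link → Grashof double-rocker

Grashof double-rocker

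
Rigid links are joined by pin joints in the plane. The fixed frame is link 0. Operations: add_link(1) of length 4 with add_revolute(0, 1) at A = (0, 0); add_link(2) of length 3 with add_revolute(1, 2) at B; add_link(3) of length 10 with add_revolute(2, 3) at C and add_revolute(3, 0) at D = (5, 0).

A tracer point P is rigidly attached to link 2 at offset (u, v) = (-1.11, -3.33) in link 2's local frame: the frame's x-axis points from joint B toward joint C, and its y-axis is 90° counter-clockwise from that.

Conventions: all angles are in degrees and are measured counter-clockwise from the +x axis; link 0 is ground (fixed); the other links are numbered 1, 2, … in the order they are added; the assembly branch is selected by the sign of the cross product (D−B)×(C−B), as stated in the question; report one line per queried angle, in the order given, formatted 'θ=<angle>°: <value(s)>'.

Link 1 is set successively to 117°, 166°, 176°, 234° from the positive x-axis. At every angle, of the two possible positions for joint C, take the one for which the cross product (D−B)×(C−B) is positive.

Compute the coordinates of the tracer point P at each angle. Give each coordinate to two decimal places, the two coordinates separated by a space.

A=(0,0), D=(5.00,0)
θ=117°: B = A + 4.00·(cos117°, sin117°) = (-1.8160, 3.5640)
θ=117°: |BD| = 7.6915
θ=117°: circle(B,3.00) ∩ circle(D,10.00): a=-2.0698, h=2.1716
θ=117°:   candidates: C₊=(-2.6439,6.4475) cross=16.703; C₋=(-4.6564,2.5987) cross=-16.703
θ=117°:   branch + wants cross > 0 → take C=(-2.6439,6.4475) (cross=16.703)
θ=117°: ex = (C−B)/|BC| = (-0.2760,0.9612); ey = (-0.9612,-0.2760)
θ=117°: P = B + -1.11·ex + -3.33·ey = (1.6911,3.4162)
θ=166°: B = A + 4.00·(cos166°, sin166°) = (-3.8812, 0.9677)
θ=166°: |BD| = 8.9337
θ=166°: circle(B,3.00) ∩ circle(D,10.00): a=-0.6262, h=2.9339
θ=166°:   candidates: C₊=(-4.1859,3.9522) cross=26.211; C₋=(-4.8215,-1.8811) cross=-26.211
θ=166°:   branch + wants cross > 0 → take C=(-4.1859,3.9522) (cross=26.211)
θ=166°: ex = (C−B)/|BC| = (-0.1016,0.9948); ey = (-0.9948,-0.1016)
θ=166°: P = B + -1.11·ex + -3.33·ey = (-0.4557,0.2016)
θ=176°: B = A + 4.00·(cos176°, sin176°) = (-3.9903, 0.2790)
θ=176°: |BD| = 8.9946
θ=176°: circle(B,3.00) ∩ circle(D,10.00): a=-0.5613, h=2.9470
θ=176°:   candidates: C₊=(-4.4599,3.2420) cross=26.507; C₋=(-4.6427,-2.6492) cross=-26.507
θ=176°:   branch + wants cross > 0 → take C=(-4.4599,3.2420) (cross=26.507)
θ=176°: ex = (C−B)/|BC| = (-0.1565,0.9877); ey = (-0.9877,-0.1565)
θ=176°: P = B + -1.11·ex + -3.33·ey = (-0.5276,-0.2960)
θ=234°: B = A + 4.00·(cos234°, sin234°) = (-2.3511, -3.2361)
θ=234°: |BD| = 8.0319
θ=234°: circle(B,3.00) ∩ circle(D,10.00): a=-1.6490, h=2.5062
θ=234°:   candidates: C₊=(-4.8701,-1.6067) cross=20.129; C₋=(-2.8506,-6.1942) cross=-20.129
θ=234°:   branch + wants cross > 0 → take C=(-4.8701,-1.6067) (cross=20.129)
θ=234°: ex = (C−B)/|BC| = (-0.8396,0.5431); ey = (-0.5431,-0.8396)
θ=234°: P = B + -1.11·ex + -3.33·ey = (0.3895,-1.0429)

θ=117°: 1.69 3.42
θ=166°: -0.46 0.20
θ=176°: -0.53 -0.30
θ=234°: 0.39 -1.04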